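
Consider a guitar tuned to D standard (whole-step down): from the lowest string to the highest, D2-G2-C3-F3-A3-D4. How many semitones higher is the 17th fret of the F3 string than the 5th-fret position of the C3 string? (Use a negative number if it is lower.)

17 semitones

F3 at fret 17 → A♯4 (MIDI 70); C3 at fret 5 → F3 (MIDI 53).
70 − 53 = 17, so the two pitches are 17 semitones apart.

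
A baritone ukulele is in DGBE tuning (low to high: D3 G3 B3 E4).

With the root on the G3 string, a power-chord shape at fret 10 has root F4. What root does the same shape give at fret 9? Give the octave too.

Moving from fret 10 to fret 9 shifts the root by -1 semitone.
F4 down 1 semitone is E4.

E4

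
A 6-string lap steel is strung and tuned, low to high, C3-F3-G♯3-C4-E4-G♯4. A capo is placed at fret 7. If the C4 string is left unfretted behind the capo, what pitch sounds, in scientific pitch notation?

G4

The capo raises the open C4 by 7 semitones to G4; fretting 0 more gives C4 + 7 + 0 = C4 + 7 semitones = G4.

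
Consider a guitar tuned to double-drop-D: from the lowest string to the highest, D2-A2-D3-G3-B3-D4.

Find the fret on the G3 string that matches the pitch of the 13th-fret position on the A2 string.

Fret 13 on A2 is MIDI 45 + 13 = 58 (A#3). On the G3 string (open MIDI 55), that pitch is 58 − 55 = fret 3.

3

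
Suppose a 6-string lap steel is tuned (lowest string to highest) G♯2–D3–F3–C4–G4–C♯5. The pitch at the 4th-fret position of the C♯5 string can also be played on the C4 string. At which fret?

17

C♯5 at fret 4 is C♯5 + 4 semitones = F5.
The open C4 string is 13 semitones below the open C♯5, so the same pitch on the C4 string lies at fret 4 + 13 = 17.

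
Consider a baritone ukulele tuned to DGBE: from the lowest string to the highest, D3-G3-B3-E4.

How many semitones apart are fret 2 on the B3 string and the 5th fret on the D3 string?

B3 at fret 2 → C#4 (MIDI 61); D3 at fret 5 → G3 (MIDI 55).
61 − 55 = 6, so the two pitches are 6 semitones apart, with C#4 the higher.

6 semitones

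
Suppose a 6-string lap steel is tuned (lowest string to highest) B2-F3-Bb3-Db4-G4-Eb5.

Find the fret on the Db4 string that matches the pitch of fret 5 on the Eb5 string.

19

Fret 5 on Eb5 is MIDI 75 + 5 = 80 (Ab5). On the Db4 string (open MIDI 61), that pitch is 80 − 61 = fret 19.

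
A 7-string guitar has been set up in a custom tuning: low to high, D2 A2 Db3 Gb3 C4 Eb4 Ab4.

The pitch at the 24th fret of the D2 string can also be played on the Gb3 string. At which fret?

8

Fret 24 on D2 is MIDI 38 + 24 = 62 (D4). On the Gb3 string (open MIDI 54), that pitch is 62 − 54 = fret 8.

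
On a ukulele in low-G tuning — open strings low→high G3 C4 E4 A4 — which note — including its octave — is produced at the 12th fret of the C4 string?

C5

Each fret is one semitone, so C4 + 12 = C5.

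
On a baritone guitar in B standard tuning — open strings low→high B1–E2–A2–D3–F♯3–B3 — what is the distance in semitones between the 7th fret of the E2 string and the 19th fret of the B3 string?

31 semitones

E2 at fret 7 → B2 (MIDI 47); B3 at fret 19 → F♯5 (MIDI 78).
47 − 78 = -31, so the two pitches are 31 semitones apart, with F♯5 the higher.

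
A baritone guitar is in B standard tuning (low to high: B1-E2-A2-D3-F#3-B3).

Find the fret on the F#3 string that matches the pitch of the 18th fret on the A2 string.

A2 at fret 18 is A2 + 18 semitones = D#4.
The open F#3 string is 9 semitones above the open A2, so the same pitch on the F#3 string lies at fret 18 − 9 = 9.

9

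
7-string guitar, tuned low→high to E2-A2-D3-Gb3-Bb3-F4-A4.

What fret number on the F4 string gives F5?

12

F5 is 12 semitones above the open F4 (F–Gb–G–Ab–…–Eb–E–F), so it sits at fret 12.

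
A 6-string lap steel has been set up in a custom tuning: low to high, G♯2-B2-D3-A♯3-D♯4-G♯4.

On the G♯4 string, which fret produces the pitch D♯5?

D♯5 is 7 semitones above the open G♯4 (G#–A–A#–B–C–C#–D–D#), so it sits at fret 7.

7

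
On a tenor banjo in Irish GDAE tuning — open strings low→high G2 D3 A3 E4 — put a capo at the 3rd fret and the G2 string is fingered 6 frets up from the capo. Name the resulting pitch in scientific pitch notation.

E3

The capo raises the open G2 by 3 semitones to A#2; fretting 6 more gives G2 + 3 + 6 = G2 + 9 semitones = E3.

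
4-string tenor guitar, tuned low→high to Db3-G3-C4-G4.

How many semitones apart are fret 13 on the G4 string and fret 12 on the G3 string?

G4 at fret 13 → Ab5 (MIDI 80); G3 at fret 12 → G4 (MIDI 67).
80 − 67 = 13, so the two pitches are 13 semitones apart, with Ab5 the higher.

13 semitones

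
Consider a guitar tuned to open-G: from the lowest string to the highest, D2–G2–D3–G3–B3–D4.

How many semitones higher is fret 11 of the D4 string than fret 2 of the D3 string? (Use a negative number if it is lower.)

21 semitones

D4 at fret 11 → C#5 (MIDI 73); D3 at fret 2 → E3 (MIDI 52).
73 − 52 = 21, so the two pitches are 21 semitones apart.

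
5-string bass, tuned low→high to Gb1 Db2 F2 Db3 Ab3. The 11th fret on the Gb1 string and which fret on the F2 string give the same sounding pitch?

0

Gb1 at fret 11 is Gb1 + 11 semitones = F2.
The open F2 string is 11 semitones above the open Gb1, so the same pitch on the F2 string lies at fret 11 − 11 = 0.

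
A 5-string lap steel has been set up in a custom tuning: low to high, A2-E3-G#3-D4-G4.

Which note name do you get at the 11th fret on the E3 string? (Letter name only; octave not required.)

E3 is MIDI 52. Adding 11 gives 63; 63 mod 12 = 3, i.e. D#.

D#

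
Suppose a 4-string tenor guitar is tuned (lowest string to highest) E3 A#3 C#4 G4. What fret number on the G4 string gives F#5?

F#5 is 11 semitones above the open G4 (G–G#–A–A#–…–E–F–F#), so it sits at fret 11.

11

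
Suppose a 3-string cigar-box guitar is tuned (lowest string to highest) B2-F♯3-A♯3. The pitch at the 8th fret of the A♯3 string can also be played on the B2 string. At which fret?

Fret 8 on A♯3 is MIDI 58 + 8 = 66 (F♯4). On the B2 string (open MIDI 47), that pitch is 66 − 47 = fret 19.

19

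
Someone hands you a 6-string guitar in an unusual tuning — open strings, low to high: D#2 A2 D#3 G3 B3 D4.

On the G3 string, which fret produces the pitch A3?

2

A3 is 2 semitones above the open G3 (G–G#–A), so it sits at fret 2.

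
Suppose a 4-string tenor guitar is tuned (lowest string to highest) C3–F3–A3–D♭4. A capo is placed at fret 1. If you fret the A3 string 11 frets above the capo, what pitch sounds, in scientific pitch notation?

A4

The capo raises the open A3 by 1 semitone to B♭3; fretting 11 more gives A3 + 1 + 11 = A3 + 12 semitones = A4.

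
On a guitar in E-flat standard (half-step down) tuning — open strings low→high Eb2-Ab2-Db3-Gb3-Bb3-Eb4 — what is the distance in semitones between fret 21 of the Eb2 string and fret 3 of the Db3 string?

8 semitones

Eb2 at fret 21 → C4 (MIDI 60); Db3 at fret 3 → E3 (MIDI 52).
60 − 52 = 8, so the two pitches are 8 semitones apart, with C4 the higher.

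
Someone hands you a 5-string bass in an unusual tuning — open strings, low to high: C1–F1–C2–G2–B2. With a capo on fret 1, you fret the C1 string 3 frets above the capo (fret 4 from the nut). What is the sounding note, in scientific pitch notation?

The capo raises the open C1 by 1 semitone to C#1; fretting 3 more gives C1 + 1 + 3 = C1 + 4 semitones = E1.

E1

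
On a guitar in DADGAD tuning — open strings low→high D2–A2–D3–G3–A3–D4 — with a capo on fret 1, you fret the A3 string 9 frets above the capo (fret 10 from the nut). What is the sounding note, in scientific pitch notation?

G4

The capo raises the open A3 by 1 semitone to A#3; fretting 9 more gives A3 + 1 + 9 = A3 + 10 semitones = G4.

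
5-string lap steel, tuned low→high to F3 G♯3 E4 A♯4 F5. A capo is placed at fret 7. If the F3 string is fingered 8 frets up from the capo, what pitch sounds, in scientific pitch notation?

G♯4

The capo raises the open F3 by 7 semitones to C4; fretting 8 more gives F3 + 7 + 8 = F3 + 15 semitones = G♯4.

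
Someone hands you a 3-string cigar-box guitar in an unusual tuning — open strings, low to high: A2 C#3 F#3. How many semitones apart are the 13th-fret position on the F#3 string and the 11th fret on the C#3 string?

7 semitones

F#3 at fret 13 → G4 (MIDI 67); C#3 at fret 11 → C4 (MIDI 60).
67 − 60 = 7, so the two pitches are 7 semitones apart, with G4 the higher.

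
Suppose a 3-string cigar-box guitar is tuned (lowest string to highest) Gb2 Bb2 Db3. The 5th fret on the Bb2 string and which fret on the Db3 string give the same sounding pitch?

Fret 5 on Bb2 is MIDI 46 + 5 = 51 (Eb3). On the Db3 string (open MIDI 49), that pitch is 51 − 49 = fret 2.

2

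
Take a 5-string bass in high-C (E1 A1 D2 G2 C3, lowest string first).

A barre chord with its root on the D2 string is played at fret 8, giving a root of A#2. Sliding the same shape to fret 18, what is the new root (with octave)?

G#3

Moving from fret 8 to fret 18 shifts the root by 10 semitones.
A#2 up 10 semitones is G#3.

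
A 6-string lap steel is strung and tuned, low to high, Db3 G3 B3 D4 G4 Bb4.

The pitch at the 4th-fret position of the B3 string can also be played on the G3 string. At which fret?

8

Fret 4 on B3 is MIDI 59 + 4 = 63 (Eb4). On the G3 string (open MIDI 55), that pitch is 63 − 55 = fret 8.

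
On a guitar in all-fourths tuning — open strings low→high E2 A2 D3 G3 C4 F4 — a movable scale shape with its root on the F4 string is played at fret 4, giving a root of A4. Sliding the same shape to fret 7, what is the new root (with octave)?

Moving from fret 4 to fret 7 shifts the root by 3 semitones.
A4 up 3 semitones is C5.

C5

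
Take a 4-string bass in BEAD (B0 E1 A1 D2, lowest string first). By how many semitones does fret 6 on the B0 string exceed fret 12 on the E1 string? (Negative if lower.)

-11 semitones

B0 at fret 6 → F1 (MIDI 29); E1 at fret 12 → E2 (MIDI 40).
29 − 40 = -11, so the two pitches are 11 semitones apart.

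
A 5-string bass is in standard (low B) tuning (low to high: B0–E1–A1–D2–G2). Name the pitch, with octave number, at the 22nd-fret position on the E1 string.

D3

Each fret is one semitone, so E1 + 22 = D3.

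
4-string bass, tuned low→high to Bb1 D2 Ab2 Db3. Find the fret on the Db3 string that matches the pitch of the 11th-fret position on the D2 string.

0

Fret 11 on D2 is MIDI 38 + 11 = 49 (Db3). On the Db3 string (open MIDI 49), that pitch is 49 − 49 = fret 0.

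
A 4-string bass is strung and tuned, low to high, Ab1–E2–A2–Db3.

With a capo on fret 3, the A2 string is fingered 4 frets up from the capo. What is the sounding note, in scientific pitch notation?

The capo raises the open A2 by 3 semitones to C3; fretting 4 more gives A2 + 3 + 4 = A2 + 7 semitones = E3.

E3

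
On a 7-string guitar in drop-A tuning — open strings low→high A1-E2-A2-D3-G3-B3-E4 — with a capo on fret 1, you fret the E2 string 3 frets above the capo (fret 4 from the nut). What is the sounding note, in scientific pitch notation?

G♯2

The capo raises the open E2 by 1 semitone to F2; fretting 3 more gives E2 + 1 + 3 = E2 + 4 semitones = G♯2.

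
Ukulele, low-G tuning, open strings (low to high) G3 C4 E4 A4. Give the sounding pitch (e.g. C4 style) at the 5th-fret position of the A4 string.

D5

Each fret is one semitone, so A4 + 5 = D5.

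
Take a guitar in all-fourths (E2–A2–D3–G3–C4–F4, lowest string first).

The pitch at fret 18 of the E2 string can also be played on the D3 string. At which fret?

8

E2 at fret 18 is E2 + 18 semitones = A♯3.
The open D3 string is 10 semitones above the open E2, so the same pitch on the D3 string lies at fret 18 − 10 = 8.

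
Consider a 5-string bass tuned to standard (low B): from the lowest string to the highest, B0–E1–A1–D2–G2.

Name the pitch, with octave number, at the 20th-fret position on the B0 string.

G2

Each fret is one semitone, so B0 + 20 = G2.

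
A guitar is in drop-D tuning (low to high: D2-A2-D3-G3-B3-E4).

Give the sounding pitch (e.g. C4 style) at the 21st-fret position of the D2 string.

B3

Each fret is one semitone, so D2 + 21 = B3.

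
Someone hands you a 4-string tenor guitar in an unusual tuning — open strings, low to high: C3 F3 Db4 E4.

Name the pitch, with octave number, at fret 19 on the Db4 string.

Ab5

The open Db4 string plus 19 semitones: Db–D–Eb–E–…–Gb–G–Ab.
The walk passes from B into C once, so the octave number goes from 4 to 5.
(Equivalently spelled G#5.)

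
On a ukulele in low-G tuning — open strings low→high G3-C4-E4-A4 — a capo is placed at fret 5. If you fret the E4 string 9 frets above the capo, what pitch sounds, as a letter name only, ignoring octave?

The capo raises the open E4 by 5 semitones to A4; fretting 9 more gives E4 + 5 + 9 = E4 + 14 semitones, landing on F#.
(Also written Gb.)

F#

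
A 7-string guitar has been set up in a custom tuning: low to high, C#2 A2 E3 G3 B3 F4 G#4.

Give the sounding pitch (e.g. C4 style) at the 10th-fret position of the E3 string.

D4

E3 is MIDI 52. Adding 10 gives 62, which is D4.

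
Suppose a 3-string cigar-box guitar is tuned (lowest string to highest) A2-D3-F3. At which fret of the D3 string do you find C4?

10

C4 is 10 semitones above the open D3 (D–D#–E–F–…–A#–B–C), so it sits at fret 10.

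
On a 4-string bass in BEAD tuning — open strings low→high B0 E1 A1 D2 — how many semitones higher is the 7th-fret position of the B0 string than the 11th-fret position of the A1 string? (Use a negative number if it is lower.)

-14 semitones

B0 at fret 7 → F#1 (MIDI 30); A1 at fret 11 → G#2 (MIDI 44).
30 − 44 = -14, so the two pitches are 14 semitones apart.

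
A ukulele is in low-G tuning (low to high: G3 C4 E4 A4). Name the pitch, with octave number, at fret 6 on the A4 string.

The open A4 string plus 6 semitones: A–A#–B–C–C#–D–D#.
The walk passes from B into C once, so the octave number goes from 4 to 5.
(Equivalently spelled Eb5.)

D#5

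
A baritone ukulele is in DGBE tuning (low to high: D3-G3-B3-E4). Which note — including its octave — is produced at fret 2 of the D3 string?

E3

D3 is MIDI 50. Adding 2 gives 52, which is E3.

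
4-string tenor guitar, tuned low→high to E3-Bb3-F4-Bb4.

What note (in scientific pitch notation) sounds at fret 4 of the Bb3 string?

D4

Each fret is one semitone, so Bb3 + 4 = D4.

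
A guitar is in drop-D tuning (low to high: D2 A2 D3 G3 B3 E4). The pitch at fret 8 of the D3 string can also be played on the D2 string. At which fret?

20

D3 at fret 8 is D3 + 8 semitones = A#3.
The open D2 string is 12 semitones below the open D3, so the same pitch on the D2 string lies at fret 8 + 12 = 20.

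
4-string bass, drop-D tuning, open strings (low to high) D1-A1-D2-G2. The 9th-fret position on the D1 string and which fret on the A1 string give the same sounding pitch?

2

Fret 9 on D1 is MIDI 26 + 9 = 35 (B1). On the A1 string (open MIDI 33), that pitch is 35 − 33 = fret 2.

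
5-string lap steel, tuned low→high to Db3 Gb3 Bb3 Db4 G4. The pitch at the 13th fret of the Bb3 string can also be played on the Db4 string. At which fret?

Fret 13 on Bb3 is MIDI 58 + 13 = 71 (B4). On the Db4 string (open MIDI 61), that pitch is 71 − 61 = fret 10.

10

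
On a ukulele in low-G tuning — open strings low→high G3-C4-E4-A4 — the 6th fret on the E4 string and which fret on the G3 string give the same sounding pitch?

15

E4 at fret 6 is E4 + 6 semitones = A♯4.
The open G3 string is 9 semitones below the open E4, so the same pitch on the G3 string lies at fret 6 + 9 = 15.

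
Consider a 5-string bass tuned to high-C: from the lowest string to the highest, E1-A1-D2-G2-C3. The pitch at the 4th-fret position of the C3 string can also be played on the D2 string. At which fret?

14

C3 at fret 4 is C3 + 4 semitones = E3.
The open D2 string is 10 semitones below the open C3, so the same pitch on the D2 string lies at fret 4 + 10 = 14.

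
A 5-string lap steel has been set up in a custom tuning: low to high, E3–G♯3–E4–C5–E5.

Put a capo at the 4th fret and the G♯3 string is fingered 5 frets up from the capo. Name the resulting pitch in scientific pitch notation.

F4

The capo raises the open G♯3 by 4 semitones to C4; fretting 5 more gives G♯3 + 4 + 5 = G♯3 + 9 semitones = F4.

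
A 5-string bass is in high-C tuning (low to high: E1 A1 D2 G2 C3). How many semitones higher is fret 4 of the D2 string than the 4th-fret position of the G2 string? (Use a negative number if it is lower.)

D2 at fret 4 → F♯2 (MIDI 42); G2 at fret 4 → B2 (MIDI 47).
42 − 47 = -5, so the two pitches are 5 semitones apart.

-5 semitones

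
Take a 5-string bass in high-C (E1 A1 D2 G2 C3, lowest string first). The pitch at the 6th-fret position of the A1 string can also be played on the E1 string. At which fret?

A1 at fret 6 is A1 + 6 semitones = D#2.
The open E1 string is 5 semitones below the open A1, so the same pitch on the E1 string lies at fret 6 + 5 = 11.

11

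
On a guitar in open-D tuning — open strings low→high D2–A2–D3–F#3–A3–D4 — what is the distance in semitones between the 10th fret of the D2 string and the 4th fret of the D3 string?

6 semitones

D2 at fret 10 → C3 (MIDI 48); D3 at fret 4 → F#3 (MIDI 54).
48 − 54 = -6, so the two pitches are 6 semitones apart, with F#3 the higher.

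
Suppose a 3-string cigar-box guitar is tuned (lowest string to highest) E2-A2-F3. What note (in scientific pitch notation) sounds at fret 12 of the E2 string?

The open E2 string plus 12 semitones: E–F–F#–G–…–D–D#–E.
The walk passes from B into C once, so the octave number goes from 2 to 3.

E3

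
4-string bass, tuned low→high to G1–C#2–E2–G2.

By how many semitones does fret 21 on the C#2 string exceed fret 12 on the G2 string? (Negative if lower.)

3 semitones

C#2 at fret 21 → A#3 (MIDI 58); G2 at fret 12 → G3 (MIDI 55).
58 − 55 = 3, so the two pitches are 3 semitones apart.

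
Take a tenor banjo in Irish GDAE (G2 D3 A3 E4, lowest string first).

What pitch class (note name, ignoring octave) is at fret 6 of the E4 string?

A♯

E4 is MIDI 64. Adding 6 gives 70; 70 mod 12 = 10, i.e. A♯.
(Equivalently spelled B♭.)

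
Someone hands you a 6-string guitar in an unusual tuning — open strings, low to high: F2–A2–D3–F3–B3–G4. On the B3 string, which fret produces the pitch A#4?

11

A#4 is 11 semitones above the open B3 (B–C–C#–D–…–G#–A–A#), so it sits at fret 11.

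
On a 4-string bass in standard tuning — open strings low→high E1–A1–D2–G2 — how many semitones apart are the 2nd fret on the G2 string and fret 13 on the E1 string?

G2 at fret 2 → A2 (MIDI 45); E1 at fret 13 → F2 (MIDI 41).
45 − 41 = 4, so the two pitches are 4 semitones apart, with A2 the higher.

4 semitones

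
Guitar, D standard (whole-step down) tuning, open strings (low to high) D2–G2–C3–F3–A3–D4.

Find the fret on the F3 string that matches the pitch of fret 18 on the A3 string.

22

A3 at fret 18 is A3 + 18 semitones = D#5.
The open F3 string is 4 semitones below the open A3, so the same pitch on the F3 string lies at fret 18 + 4 = 22.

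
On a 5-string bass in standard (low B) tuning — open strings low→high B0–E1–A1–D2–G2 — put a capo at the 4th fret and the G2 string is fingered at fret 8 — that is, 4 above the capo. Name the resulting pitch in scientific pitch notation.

The capo raises the open G2 by 4 semitones to B2; fretting 4 more gives G2 + 4 + 4 = G2 + 8 semitones = D♯3.

D♯3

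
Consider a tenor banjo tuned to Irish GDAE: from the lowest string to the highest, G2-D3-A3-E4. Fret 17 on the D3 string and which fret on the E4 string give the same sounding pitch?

3

Fret 17 on D3 is MIDI 50 + 17 = 67 (G4). On the E4 string (open MIDI 64), that pitch is 67 − 64 = fret 3.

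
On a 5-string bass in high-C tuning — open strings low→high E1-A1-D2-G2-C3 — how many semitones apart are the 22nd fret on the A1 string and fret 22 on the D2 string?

A1 at fret 22 → G3 (MIDI 55); D2 at fret 22 → C4 (MIDI 60).
55 − 60 = -5, so the two pitches are 5 semitones apart, with C4 the higher.

5 semitones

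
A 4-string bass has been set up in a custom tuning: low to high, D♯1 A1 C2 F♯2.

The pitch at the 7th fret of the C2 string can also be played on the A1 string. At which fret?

10

C2 at fret 7 is C2 + 7 semitones = G2.
The open A1 string is 3 semitones below the open C2, so the same pitch on the A1 string lies at fret 7 + 3 = 10.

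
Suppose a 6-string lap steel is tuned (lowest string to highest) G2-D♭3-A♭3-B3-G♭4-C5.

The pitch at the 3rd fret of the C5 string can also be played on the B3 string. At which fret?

16

Fret 3 on C5 is MIDI 72 + 3 = 75 (E♭5). On the B3 string (open MIDI 59), that pitch is 75 − 59 = fret 16.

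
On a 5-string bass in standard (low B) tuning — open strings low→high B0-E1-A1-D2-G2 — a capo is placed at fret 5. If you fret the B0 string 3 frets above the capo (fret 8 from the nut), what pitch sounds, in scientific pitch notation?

G1

The capo raises the open B0 by 5 semitones to E1; fretting 3 more gives B0 + 5 + 3 = B0 + 8 semitones = G1.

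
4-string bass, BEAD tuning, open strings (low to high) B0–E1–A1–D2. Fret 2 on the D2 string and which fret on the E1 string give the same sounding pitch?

12

Fret 2 on D2 is MIDI 38 + 2 = 40 (E2). On the E1 string (open MIDI 28), that pitch is 40 − 28 = fret 12.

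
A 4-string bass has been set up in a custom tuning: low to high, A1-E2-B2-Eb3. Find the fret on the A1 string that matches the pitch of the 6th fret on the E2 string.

E2 at fret 6 is E2 + 6 semitones = Bb2.
The open A1 string is 7 semitones below the open E2, so the same pitch on the A1 string lies at fret 6 + 7 = 13.

13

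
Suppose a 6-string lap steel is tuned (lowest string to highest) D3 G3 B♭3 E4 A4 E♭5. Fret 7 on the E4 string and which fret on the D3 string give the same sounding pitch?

21

E4 at fret 7 is E4 + 7 semitones = B4.
The open D3 string is 14 semitones below the open E4, so the same pitch on the D3 string lies at fret 7 + 14 = 21.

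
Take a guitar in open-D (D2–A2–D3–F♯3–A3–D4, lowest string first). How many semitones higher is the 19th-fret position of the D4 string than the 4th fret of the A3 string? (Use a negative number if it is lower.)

20 semitones

D4 at fret 19 → A5 (MIDI 81); A3 at fret 4 → C♯4 (MIDI 61).
81 − 61 = 20, so the two pitches are 20 semitones apart.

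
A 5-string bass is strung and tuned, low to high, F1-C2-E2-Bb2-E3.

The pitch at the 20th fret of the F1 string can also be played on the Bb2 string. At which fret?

3

F1 at fret 20 is F1 + 20 semitones = Db3.
The open Bb2 string is 17 semitones above the open F1, so the same pitch on the Bb2 string lies at fret 20 − 17 = 3.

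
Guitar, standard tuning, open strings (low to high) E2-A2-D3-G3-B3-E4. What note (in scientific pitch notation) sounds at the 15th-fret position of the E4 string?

The open E4 string plus 15 semitones: E–F–F#–G–…–F–F#–G.
The walk passes from B into C once, so the octave number goes from 4 to 5.

G5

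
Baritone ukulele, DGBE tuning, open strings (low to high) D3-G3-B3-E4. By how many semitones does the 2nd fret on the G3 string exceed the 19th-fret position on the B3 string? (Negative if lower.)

G3 at fret 2 → A3 (MIDI 57); B3 at fret 19 → F♯5 (MIDI 78).
57 − 78 = -21, so the two pitches are 21 semitones apart.

-21 semitones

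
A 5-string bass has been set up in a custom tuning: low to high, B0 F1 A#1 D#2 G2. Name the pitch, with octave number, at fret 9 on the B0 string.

G#1

Each fret is one semitone, so B0 + 9 = G#1.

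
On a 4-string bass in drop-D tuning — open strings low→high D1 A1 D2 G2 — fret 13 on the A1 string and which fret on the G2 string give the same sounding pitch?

3

A1 at fret 13 is A1 + 13 semitones = A#2.
The open G2 string is 10 semitones above the open A1, so the same pitch on the G2 string lies at fret 13 − 10 = 3.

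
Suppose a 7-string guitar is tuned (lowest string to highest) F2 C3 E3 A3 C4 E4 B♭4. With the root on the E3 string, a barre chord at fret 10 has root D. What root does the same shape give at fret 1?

Moving from fret 10 to fret 1 shifts the root by -9 semitones.
D down 9 semitones is F.

F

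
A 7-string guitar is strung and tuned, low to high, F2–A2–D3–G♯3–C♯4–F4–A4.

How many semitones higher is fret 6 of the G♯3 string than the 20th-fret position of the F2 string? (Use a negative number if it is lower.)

G♯3 at fret 6 → D4 (MIDI 62); F2 at fret 20 → C♯4 (MIDI 61).
62 − 61 = 1, so the two pitches are 1 semitone apart.

1 semitone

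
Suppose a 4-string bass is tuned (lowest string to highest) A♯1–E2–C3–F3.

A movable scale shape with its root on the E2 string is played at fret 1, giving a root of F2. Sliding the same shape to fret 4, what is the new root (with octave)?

Moving from fret 1 to fret 4 shifts the root by 3 semitones.
F2 up 3 semitones is G♯2.

G♯2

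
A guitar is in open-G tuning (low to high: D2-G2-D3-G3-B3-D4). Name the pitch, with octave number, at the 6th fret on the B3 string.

Each fret is one semitone, so B3 + 6 = F4.

F4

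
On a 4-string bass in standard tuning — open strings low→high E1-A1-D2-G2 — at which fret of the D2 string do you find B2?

B2 is 9 semitones above the open D2 (D–D#–E–F–F#–G–G#–A–A#–B), so it sits at fret 9.

9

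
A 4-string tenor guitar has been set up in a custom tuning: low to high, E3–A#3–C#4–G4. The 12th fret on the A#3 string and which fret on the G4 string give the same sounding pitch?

Fret 12 on A#3 is MIDI 58 + 12 = 70 (A#4). On the G4 string (open MIDI 67), that pitch is 70 − 67 = fret 3.

3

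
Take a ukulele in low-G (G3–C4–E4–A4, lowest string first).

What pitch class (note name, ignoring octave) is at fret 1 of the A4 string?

Each fret is one semitone, so A4 + 1 = A#.
(Equivalently spelled Bb.)

A#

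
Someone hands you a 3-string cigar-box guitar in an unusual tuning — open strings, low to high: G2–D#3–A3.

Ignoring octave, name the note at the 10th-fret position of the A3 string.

G

Each fret is one semitone, so A3 + 10 = G.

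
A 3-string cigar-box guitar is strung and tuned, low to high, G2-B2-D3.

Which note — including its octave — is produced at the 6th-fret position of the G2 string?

The open G2 string plus 6 semitones: G–Ab–A–Bb–B–C–Db.
The walk passes from B into C once, so the octave number goes from 2 to 3.

D♭3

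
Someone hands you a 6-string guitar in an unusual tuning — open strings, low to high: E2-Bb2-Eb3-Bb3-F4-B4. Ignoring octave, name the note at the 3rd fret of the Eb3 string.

Gb

Each fret is one semitone, so Eb3 + 3 = Gb.
(Equivalently spelled F#.)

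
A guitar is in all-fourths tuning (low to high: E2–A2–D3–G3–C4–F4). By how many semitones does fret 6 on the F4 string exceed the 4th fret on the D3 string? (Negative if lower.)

F4 at fret 6 → B4 (MIDI 71); D3 at fret 4 → F#3 (MIDI 54).
71 − 54 = 17, so the two pitches are 17 semitones apart.

17 semitones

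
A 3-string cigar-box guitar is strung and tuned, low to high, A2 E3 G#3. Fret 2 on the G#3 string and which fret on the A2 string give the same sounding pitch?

13

Fret 2 on G#3 is MIDI 56 + 2 = 58 (A#3). On the A2 string (open MIDI 45), that pitch is 58 − 45 = fret 13.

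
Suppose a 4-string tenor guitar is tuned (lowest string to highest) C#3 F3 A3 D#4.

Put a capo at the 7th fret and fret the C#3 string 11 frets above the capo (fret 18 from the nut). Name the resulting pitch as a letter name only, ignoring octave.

G

The capo raises the open C#3 by 7 semitones to G#3; fretting 11 more gives C#3 + 7 + 11 = C#3 + 18 semitones, landing on G.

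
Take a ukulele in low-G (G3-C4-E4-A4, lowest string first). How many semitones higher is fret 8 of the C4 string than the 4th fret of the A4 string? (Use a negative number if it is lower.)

-5 semitones

C4 at fret 8 → G#4 (MIDI 68); A4 at fret 4 → C#5 (MIDI 73).
68 − 73 = -5, so the two pitches are 5 semitones apart.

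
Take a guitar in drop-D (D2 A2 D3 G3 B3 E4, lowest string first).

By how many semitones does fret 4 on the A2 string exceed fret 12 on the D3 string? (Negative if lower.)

-13 semitones

A2 at fret 4 → C#3 (MIDI 49); D3 at fret 12 → D4 (MIDI 62).
49 − 62 = -13, so the two pitches are 13 semitones apart.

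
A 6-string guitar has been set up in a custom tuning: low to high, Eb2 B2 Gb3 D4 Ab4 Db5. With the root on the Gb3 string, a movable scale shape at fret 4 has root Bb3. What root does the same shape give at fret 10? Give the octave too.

E4

Moving from fret 4 to fret 10 shifts the root by 6 semitones.
Bb3 up 6 semitones is E4.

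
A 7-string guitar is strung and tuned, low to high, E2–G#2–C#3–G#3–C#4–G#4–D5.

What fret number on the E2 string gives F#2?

2

F#2 is 2 semitones above the open E2 (E–F–F#), so it sits at fret 2.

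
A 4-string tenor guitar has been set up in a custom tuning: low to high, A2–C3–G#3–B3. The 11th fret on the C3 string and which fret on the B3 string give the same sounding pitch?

C3 at fret 11 is C3 + 11 semitones = B3.
The open B3 string is 11 semitones above the open C3, so the same pitch on the B3 string lies at fret 11 − 11 = 0.

0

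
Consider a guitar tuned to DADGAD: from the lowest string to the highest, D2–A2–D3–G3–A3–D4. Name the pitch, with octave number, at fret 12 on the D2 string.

D3

D2 is MIDI 38. Adding 12 gives 50, which is D3.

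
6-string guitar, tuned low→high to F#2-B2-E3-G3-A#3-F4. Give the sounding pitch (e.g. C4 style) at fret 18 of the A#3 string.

A#3 is MIDI 58. Adding 18 gives 76, which is E5.

E5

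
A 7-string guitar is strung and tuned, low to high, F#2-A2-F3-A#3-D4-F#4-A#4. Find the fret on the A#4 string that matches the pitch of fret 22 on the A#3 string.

Fret 22 on A#3 is MIDI 58 + 22 = 80 (G#5). On the A#4 string (open MIDI 70), that pitch is 80 − 70 = fret 10.

10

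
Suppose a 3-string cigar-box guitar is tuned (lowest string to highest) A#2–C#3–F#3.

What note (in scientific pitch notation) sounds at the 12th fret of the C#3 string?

C#4

The open C#3 string plus 12 semitones: C#–D–D#–E–…–B–C–C#.
The walk passes from B into C once, so the octave number goes from 3 to 4.
(Equivalently spelled Db4.)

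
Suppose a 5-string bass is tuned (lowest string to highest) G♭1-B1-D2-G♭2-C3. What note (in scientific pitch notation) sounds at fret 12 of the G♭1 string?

G♭1 is MIDI 30. Adding 12 gives 42, which is G♭2.

G♭2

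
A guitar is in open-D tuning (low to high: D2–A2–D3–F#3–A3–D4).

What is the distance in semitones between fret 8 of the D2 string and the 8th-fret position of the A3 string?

D2 at fret 8 → A#2 (MIDI 46); A3 at fret 8 → F4 (MIDI 65).
46 − 65 = -19, so the two pitches are 19 semitones apart, with F4 the higher.

19 semitones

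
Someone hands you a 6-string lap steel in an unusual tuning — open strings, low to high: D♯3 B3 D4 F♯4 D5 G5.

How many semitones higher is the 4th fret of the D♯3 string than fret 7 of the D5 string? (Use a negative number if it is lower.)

-26 semitones

D♯3 at fret 4 → G3 (MIDI 55); D5 at fret 7 → A5 (MIDI 81).
55 − 81 = -26, so the two pitches are 26 semitones apart.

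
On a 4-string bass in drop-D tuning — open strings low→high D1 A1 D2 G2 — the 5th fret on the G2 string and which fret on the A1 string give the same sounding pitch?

Fret 5 on G2 is MIDI 43 + 5 = 48 (C3). On the A1 string (open MIDI 33), that pitch is 48 − 33 = fret 15.

15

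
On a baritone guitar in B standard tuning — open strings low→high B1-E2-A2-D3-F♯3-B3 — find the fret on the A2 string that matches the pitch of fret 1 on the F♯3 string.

F♯3 at fret 1 is F♯3 + 1 semitone = G3.
The open A2 string is 9 semitones below the open F♯3, so the same pitch on the A2 string lies at fret 1 + 9 = 10.

10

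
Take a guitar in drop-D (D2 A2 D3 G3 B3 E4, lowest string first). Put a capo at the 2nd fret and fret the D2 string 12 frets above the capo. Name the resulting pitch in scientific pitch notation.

E3

The capo raises the open D2 by 2 semitones to E2; fretting 12 more gives D2 + 2 + 12 = D2 + 14 semitones = E3.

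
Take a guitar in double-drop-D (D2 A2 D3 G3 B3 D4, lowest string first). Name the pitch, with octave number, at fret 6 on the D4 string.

G#4

Each fret is one semitone, so D4 + 6 = G#4.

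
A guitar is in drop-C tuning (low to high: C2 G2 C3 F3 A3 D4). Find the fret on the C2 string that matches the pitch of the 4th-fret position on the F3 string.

21

Fret 4 on F3 is MIDI 53 + 4 = 57 (A3). On the C2 string (open MIDI 36), that pitch is 57 − 36 = fret 21.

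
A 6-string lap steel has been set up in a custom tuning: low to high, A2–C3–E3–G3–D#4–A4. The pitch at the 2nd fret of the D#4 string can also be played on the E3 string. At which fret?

13

D#4 at fret 2 is D#4 + 2 semitones = F4.
The open E3 string is 11 semitones below the open D#4, so the same pitch on the E3 string lies at fret 2 + 11 = 13.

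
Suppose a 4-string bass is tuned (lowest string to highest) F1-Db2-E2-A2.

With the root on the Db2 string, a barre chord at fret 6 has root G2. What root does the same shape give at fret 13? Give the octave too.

Moving from fret 6 to fret 13 shifts the root by 7 semitones.
G2 up 7 semitones is D3.

D3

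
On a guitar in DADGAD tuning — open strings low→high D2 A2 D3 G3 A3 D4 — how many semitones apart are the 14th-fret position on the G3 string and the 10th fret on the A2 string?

G3 at fret 14 → A4 (MIDI 69); A2 at fret 10 → G3 (MIDI 55).
69 − 55 = 14, so the two pitches are 14 semitones apart, with A4 the higher.

14 semitones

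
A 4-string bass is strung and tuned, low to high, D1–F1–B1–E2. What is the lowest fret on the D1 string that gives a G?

From D1, count semitones up the chromatic scale until reaching G: D–D#–E–F–F#–G — 5 steps.

5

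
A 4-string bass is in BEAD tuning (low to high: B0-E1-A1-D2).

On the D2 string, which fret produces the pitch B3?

21

B3 is 21 semitones above the open D2 (D–D#–E–F–…–A–A#–B), so it sits at fret 21.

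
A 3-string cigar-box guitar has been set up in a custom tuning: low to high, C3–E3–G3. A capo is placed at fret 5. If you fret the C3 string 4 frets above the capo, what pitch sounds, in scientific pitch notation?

A3

The capo raises the open C3 by 5 semitones to F3; fretting 4 more gives C3 + 5 + 4 = C3 + 9 semitones = A3.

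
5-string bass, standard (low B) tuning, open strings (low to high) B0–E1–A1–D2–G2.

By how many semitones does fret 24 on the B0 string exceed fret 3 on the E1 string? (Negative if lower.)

B0 at fret 24 → B2 (MIDI 47); E1 at fret 3 → G1 (MIDI 31).
47 − 31 = 16, so the two pitches are 16 semitones apart.

16 semitones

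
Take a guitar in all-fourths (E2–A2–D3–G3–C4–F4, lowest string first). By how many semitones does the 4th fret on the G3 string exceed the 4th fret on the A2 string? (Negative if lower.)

G3 at fret 4 → B3 (MIDI 59); A2 at fret 4 → C♯3 (MIDI 49).
59 − 49 = 10, so the two pitches are 10 semitones apart.

10 semitones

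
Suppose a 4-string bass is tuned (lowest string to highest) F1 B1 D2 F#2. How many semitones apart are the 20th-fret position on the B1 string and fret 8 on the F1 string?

B1 at fret 20 → G3 (MIDI 55); F1 at fret 8 → C#2 (MIDI 37).
55 − 37 = 18, so the two pitches are 18 semitones apart, with G3 the higher.

18 semitones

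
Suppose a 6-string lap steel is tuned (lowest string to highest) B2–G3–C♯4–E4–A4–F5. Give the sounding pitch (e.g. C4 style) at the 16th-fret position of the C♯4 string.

C♯4 is MIDI 61. Adding 16 gives 77, which is F5.

F5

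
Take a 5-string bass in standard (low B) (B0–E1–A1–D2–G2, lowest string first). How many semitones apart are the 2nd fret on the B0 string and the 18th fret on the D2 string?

31 semitones

B0 at fret 2 → C♯1 (MIDI 25); D2 at fret 18 → G♯3 (MIDI 56).
25 − 56 = -31, so the two pitches are 31 semitones apart, with G♯3 the higher.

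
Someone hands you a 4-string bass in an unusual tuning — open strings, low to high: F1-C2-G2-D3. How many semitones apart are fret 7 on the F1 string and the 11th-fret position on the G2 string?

18 semitones

F1 at fret 7 → C2 (MIDI 36); G2 at fret 11 → F#3 (MIDI 54).
36 − 54 = -18, so the two pitches are 18 semitones apart, with F#3 the higher.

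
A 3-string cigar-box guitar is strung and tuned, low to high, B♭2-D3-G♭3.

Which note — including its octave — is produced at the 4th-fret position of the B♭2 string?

B♭2 is MIDI 46. Adding 4 gives 50, which is D3.

D3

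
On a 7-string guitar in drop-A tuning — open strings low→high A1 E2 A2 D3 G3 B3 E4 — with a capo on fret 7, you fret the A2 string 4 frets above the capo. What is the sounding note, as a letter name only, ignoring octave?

The capo raises the open A2 by 7 semitones to E3; fretting 4 more gives A2 + 7 + 4 = A2 + 11 semitones, landing on G♯.
(Also written A♭.)

G♯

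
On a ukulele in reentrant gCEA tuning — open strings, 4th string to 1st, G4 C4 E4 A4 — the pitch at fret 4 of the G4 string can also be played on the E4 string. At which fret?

Fret 4 on G4 is MIDI 67 + 4 = 71 (B4). On the E4 string (open MIDI 64), that pitch is 71 − 64 = fret 7.

7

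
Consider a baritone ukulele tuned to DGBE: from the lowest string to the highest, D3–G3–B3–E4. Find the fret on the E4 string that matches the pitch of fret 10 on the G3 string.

Fret 10 on G3 is MIDI 55 + 10 = 65 (F4). On the E4 string (open MIDI 64), that pitch is 65 − 64 = fret 1.

1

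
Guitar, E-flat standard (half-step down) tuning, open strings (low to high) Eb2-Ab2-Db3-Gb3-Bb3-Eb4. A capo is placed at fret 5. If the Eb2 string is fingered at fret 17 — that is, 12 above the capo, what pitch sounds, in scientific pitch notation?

Ab3

The capo raises the open Eb2 by 5 semitones to Ab2; fretting 12 more gives Eb2 + 5 + 12 = Eb2 + 17 semitones = Ab3.
(Also written G#.)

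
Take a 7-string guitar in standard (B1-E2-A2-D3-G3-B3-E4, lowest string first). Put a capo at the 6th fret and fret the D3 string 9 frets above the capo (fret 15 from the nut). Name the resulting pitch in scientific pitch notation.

F4

The capo raises the open D3 by 6 semitones to G#3; fretting 9 more gives D3 + 6 + 9 = D3 + 15 semitones = F4.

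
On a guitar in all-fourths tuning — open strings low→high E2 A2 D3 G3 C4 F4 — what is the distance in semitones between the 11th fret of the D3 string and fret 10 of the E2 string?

11 semitones

D3 at fret 11 → C#4 (MIDI 61); E2 at fret 10 → D3 (MIDI 50).
61 − 50 = 11, so the two pitches are 11 semitones apart, with C#4 the higher.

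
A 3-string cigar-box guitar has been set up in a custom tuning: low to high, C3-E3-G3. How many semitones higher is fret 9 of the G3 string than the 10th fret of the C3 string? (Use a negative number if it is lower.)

G3 at fret 9 → E4 (MIDI 64); C3 at fret 10 → B♭3 (MIDI 58).
64 − 58 = 6, so the two pitches are 6 semitones apart.

6 semitones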